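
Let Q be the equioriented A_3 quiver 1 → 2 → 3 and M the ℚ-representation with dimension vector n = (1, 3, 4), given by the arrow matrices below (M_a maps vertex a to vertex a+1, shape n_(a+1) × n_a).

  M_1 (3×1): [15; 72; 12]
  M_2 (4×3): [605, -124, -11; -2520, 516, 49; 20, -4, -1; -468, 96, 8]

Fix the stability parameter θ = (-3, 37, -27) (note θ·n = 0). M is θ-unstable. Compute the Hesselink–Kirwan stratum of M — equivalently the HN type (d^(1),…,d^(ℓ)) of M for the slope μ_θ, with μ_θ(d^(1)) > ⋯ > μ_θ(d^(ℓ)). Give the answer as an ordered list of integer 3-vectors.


Interval decomposition of M: I[1,3], I[2,2], I[2,3], I[3,3]^2.
HN type (ℓ=4): μ^(1)=37; μ^(2)=5; μ^(3)=-3; μ^(4)=-27

((0, 1, 0); (0, 2, 2); (1, 0, 0); (0, 0, 2))


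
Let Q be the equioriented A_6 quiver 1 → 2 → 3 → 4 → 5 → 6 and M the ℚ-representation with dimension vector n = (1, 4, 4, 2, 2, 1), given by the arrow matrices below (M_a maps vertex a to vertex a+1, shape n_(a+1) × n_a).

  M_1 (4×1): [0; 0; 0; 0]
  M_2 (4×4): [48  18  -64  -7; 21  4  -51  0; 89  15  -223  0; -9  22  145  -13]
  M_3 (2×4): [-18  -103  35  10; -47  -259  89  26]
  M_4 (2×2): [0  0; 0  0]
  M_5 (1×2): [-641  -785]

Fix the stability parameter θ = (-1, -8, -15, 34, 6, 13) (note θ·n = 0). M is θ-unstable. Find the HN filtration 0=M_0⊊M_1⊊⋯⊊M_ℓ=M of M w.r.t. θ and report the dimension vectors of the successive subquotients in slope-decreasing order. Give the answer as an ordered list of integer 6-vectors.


Barcode: M ≅ I[1,1], I[2,3]^2, I[2,4]^2, I[5,5], I[5,6]. HN layers by μ_θ (5 steps, strictly decreasing):
  μ^(1)=34; μ^(2)=13; μ^(3)=6; μ^(4)=-1; μ^(5)=-23/2

((0, 0, 0, 2, 0, 0); (0, 0, 0, 0, 0, 1); (0, 0, 0, 0, 2, 0); (1, 0, 0, 0, 0, 0); (0, 4, 4, 0, 0, 0))


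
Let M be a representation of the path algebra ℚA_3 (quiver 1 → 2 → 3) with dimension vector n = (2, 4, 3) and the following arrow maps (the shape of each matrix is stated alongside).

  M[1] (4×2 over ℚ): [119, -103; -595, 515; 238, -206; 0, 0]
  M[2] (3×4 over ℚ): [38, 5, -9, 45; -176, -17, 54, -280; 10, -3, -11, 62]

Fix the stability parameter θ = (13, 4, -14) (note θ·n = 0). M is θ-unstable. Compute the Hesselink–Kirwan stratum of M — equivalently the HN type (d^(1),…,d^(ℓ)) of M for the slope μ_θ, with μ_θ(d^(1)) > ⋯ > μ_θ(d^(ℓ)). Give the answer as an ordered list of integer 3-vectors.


Interval decomposition of M: I[1,1], I[1,3], I[2,2], I[2,3]^2.
HN type (ℓ=4): μ^(1)=13; μ^(2)=4; μ^(3)=1; μ^(4)=-5

((1, 0, 0); (0, 1, 0); (1, 1, 1); (0, 2, 2))


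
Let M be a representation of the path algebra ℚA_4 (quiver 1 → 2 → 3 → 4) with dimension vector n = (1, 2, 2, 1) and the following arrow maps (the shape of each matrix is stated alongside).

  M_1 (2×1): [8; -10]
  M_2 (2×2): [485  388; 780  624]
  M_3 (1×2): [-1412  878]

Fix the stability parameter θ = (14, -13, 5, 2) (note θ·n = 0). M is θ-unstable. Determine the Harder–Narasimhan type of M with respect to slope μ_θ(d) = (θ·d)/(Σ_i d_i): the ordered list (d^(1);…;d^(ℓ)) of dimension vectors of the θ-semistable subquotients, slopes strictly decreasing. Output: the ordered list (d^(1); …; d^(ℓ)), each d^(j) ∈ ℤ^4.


Barcode: M ≅ I[1,2], I[2,4], I[3,3]. HN layers by μ_θ (4 steps, strictly decreasing):
  μ^(1)=5; μ^(2)=7/2; μ^(3)=1/2; μ^(4)=-13

((0, 0, 1, 0); (0, 0, 1, 1); (1, 1, 0, 0); (0, 1, 0, 0))


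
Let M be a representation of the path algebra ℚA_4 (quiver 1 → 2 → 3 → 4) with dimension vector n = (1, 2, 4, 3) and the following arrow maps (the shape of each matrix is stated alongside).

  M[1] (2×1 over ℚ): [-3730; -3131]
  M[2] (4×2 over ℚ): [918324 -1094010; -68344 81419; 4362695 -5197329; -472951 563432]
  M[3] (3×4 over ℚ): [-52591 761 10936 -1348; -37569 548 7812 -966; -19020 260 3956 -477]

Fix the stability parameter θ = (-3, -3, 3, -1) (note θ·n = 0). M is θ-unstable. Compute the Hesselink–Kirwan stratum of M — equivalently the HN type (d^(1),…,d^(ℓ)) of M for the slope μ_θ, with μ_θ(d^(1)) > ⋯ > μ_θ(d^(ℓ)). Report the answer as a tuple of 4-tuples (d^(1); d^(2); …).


Interval decomposition of M: I[1,4], I[2,4], I[3,3], I[3,4].
HN type (ℓ=3): μ^(1)=3; μ^(2)=1; μ^(3)=-3

((0, 0, 1, 0); (0, 0, 3, 3); (1, 2, 0, 0))


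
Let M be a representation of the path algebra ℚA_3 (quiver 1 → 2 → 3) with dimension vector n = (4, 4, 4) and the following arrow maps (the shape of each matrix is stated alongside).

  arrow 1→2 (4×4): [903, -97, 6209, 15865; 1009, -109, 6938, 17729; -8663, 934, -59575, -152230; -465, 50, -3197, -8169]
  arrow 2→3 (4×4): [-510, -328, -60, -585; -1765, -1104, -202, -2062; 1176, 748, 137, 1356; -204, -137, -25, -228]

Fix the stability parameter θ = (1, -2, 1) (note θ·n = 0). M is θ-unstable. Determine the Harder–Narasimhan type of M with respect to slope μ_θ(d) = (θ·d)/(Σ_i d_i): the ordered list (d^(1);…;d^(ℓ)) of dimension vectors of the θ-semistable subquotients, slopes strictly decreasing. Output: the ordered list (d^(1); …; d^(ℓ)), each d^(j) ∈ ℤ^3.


Interval decomposition of M: I[1,3]^4.
HN type (ℓ=2): μ^(1)=1; μ^(2)=-1/2

((0, 0, 4); (4, 4, 0))


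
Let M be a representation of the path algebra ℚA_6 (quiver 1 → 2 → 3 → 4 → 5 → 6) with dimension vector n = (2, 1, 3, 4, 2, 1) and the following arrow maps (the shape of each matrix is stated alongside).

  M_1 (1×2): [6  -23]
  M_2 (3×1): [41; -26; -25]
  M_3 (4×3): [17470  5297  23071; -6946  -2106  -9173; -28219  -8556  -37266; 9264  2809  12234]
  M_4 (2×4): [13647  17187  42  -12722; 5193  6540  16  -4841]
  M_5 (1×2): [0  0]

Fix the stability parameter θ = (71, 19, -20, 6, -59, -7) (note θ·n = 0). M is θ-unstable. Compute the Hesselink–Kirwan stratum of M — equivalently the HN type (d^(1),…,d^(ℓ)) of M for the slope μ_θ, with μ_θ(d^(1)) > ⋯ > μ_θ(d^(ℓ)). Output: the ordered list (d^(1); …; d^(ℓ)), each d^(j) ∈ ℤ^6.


Barcode: M ≅ I[1,1], I[1,5], I[3,4], I[3,5], I[4,4], I[6,6]. HN layers by μ_θ (6 steps, strictly decreasing):
  μ^(1)=71; μ^(2)=6; μ^(3)=17/5; μ^(4)=-7; μ^(5)=-20; μ^(6)=-73/3

((1, 0, 0, 0, 0, 0); (0, 0, 0, 2, 0, 0); (1, 1, 1, 1, 1, 0); (0, 0, 0, 0, 0, 1); (0, 0, 1, 0, 0, 0); (0, 0, 1, 1, 1, 0))


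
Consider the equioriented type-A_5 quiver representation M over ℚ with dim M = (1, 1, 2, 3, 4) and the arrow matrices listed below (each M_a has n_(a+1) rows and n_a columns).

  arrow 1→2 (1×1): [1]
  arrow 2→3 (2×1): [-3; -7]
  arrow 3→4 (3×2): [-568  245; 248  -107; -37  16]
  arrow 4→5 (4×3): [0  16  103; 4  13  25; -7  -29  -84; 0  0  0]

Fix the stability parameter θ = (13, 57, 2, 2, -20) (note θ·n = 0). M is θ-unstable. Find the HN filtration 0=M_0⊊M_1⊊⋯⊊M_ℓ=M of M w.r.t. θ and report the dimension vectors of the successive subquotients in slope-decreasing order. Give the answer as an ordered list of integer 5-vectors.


Barcode: M ≅ I[1,5], I[3,5], I[4,5], I[5,5]. HN layers by μ_θ (4 steps, strictly decreasing):
  μ^(1)=54/5; μ^(2)=-16/3; μ^(3)=-9; μ^(4)=-20

((1, 1, 1, 1, 1); (0, 0, 1, 1, 1); (0, 0, 0, 1, 1); (0, 0, 0, 0, 1))


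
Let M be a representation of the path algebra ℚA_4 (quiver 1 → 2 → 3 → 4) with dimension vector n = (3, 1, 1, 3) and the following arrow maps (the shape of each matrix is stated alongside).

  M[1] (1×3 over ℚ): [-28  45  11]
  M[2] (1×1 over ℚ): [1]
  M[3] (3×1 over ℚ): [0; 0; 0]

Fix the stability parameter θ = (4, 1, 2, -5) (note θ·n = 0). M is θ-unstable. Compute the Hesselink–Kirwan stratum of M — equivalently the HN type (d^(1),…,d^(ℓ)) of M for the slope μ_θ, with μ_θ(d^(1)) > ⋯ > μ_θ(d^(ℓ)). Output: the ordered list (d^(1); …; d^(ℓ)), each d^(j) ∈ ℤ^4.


Barcode: M ≅ I[1,1]^2, I[1,3], I[4,4]^3. HN layers by μ_θ (3 steps, strictly decreasing):
  μ^(1)=4; μ^(2)=7/3; μ^(3)=-5

((2, 0, 0, 0); (1, 1, 1, 0); (0, 0, 0, 3))


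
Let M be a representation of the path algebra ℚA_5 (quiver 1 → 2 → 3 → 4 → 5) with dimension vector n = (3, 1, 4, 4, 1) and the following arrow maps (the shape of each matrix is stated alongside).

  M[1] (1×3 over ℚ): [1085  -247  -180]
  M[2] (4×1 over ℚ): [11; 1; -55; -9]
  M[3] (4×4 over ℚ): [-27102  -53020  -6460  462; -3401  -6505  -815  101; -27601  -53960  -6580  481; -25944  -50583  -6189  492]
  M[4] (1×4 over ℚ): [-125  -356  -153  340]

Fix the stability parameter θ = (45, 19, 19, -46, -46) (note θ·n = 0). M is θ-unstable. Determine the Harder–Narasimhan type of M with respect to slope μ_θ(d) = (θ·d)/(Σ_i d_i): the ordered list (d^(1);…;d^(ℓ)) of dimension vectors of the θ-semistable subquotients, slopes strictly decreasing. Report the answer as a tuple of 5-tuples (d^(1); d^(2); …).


Via rank(M_{q-1}∘⋯∘M_p): M ≅ I[1,1]^2, I[1,3], I[3,3], I[3,4], I[3,5], I[4,4]^2.
μ_θ-semistable layers: μ^(1)=45; μ^(2)=83/3; μ^(3)=19; μ^(4)=-27/2; μ^(5)=-73/3; μ^(6)=-46

((2, 0, 0, 0, 0); (1, 1, 1, 0, 0); (0, 0, 1, 0, 0); (0, 0, 1, 1, 0); (0, 0, 1, 1, 1); (0, 0, 0, 2, 0))


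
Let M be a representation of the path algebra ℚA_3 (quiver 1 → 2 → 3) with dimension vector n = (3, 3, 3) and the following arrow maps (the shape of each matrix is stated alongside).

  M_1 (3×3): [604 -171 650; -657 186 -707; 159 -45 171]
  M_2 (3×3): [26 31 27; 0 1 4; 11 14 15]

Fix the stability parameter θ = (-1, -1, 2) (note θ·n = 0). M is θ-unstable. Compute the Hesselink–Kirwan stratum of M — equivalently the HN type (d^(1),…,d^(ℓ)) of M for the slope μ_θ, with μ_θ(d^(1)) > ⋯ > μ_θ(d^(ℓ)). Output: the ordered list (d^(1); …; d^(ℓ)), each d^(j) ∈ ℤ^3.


Interval decomposition of M: I[1,1], I[1,3]^2, I[2,3].
HN type (ℓ=2): μ^(1)=2; μ^(2)=-1

((0, 0, 3); (3, 3, 0))


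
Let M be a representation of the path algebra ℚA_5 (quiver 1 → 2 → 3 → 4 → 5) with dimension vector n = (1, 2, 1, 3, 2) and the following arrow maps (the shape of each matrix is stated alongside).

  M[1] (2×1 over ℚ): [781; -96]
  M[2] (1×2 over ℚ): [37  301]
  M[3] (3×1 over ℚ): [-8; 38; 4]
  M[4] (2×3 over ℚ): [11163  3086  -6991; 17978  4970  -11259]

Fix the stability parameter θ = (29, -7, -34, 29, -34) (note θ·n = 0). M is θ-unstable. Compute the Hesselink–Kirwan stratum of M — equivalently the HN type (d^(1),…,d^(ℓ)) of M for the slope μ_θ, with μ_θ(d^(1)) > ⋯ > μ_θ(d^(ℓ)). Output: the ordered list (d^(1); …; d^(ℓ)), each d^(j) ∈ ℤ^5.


Via rank(M_{q-1}∘⋯∘M_p): M ≅ I[1,4], I[2,2], I[4,5]^2.
μ_θ-semistable layers: μ^(1)=29; μ^(2)=-5/2; μ^(3)=-4; μ^(4)=-7

((0, 0, 0, 1, 0); (0, 0, 0, 2, 2); (1, 1, 1, 0, 0); (0, 1, 0, 0, 0))


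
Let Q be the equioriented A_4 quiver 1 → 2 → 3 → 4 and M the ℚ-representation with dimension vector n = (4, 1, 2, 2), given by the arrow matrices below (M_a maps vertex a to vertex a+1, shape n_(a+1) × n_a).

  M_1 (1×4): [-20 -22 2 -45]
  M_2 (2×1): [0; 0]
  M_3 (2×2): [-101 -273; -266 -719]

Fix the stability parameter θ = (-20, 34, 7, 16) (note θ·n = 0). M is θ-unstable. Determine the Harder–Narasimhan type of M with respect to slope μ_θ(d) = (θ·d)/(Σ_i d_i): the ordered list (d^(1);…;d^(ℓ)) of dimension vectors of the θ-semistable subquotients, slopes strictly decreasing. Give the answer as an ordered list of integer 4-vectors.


Interval decomposition of M: I[1,1]^3, I[1,2], I[3,4]^2.
HN type (ℓ=4): μ^(1)=34; μ^(2)=16; μ^(3)=7; μ^(4)=-20

((0, 1, 0, 0); (0, 0, 0, 2); (0, 0, 2, 0); (4, 0, 0, 0))


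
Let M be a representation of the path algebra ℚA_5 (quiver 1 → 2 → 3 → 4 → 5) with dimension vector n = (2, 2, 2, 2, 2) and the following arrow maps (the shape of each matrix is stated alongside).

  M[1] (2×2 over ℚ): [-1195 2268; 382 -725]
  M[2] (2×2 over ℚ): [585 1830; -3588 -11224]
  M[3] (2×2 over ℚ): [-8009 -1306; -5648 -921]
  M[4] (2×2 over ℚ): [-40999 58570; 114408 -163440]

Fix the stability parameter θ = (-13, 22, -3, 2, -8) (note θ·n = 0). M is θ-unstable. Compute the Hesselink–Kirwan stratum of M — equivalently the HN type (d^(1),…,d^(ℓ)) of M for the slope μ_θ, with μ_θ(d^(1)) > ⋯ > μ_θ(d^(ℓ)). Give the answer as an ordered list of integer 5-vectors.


Barcode: M ≅ I[1,2], I[1,5], I[3,4], I[5,5]. HN layers by μ_θ (6 steps, strictly decreasing):
  μ^(1)=22; μ^(2)=13/4; μ^(3)=2; μ^(4)=-3; μ^(5)=-8; μ^(6)=-13

((0, 1, 0, 0, 0); (0, 1, 1, 1, 1); (0, 0, 0, 1, 0); (0, 0, 1, 0, 0); (0, 0, 0, 0, 1); (2, 0, 0, 0, 0))


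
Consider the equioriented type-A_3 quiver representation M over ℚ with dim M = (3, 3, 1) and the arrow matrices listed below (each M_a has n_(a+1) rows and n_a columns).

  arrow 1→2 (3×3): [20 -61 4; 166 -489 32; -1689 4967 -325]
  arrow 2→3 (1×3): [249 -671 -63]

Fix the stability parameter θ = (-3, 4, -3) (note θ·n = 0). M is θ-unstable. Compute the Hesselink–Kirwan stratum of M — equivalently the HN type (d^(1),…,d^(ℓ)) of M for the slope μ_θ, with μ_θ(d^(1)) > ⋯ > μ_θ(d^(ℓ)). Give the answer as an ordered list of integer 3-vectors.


Via rank(M_{q-1}∘⋯∘M_p): M ≅ I[1,2]^2, I[1,3].
μ_θ-semistable layers: μ^(1)=4; μ^(2)=1/2; μ^(3)=-3

((0, 2, 0); (0, 1, 1); (3, 0, 0))


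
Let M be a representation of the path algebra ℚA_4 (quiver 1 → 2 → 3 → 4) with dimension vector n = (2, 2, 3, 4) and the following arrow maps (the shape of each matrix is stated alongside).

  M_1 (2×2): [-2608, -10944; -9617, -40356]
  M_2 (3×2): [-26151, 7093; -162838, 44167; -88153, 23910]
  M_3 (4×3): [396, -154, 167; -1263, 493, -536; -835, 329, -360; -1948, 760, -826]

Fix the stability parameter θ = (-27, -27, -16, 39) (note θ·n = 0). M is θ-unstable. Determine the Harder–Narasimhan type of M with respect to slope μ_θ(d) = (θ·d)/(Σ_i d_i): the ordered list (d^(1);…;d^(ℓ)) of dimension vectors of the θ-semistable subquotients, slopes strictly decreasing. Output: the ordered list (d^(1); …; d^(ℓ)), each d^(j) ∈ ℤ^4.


Interval decomposition of M: I[1,1], I[1,3], I[2,4], I[3,4], I[4,4]^2.
HN type (ℓ=3): μ^(1)=39; μ^(2)=-16; μ^(3)=-27

((0, 0, 0, 4); (0, 0, 3, 0); (2, 2, 0, 0))


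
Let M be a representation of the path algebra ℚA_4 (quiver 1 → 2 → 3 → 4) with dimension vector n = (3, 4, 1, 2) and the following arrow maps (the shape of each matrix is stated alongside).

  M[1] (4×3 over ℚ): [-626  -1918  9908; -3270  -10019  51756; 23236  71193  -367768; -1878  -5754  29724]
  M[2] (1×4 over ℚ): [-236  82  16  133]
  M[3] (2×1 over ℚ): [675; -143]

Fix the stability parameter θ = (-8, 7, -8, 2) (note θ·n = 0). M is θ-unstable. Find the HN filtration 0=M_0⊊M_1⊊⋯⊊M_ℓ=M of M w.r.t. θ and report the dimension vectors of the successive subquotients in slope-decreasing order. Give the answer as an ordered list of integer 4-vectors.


Via rank(M_{q-1}∘⋯∘M_p): M ≅ I[1,1], I[1,2], I[1,4], I[2,2]^2, I[4,4].
μ_θ-semistable layers: μ^(1)=7; μ^(2)=2; μ^(3)=-1/2; μ^(4)=-8

((0, 3, 0, 0); (0, 0, 0, 2); (0, 1, 1, 0); (3, 0, 0, 0))


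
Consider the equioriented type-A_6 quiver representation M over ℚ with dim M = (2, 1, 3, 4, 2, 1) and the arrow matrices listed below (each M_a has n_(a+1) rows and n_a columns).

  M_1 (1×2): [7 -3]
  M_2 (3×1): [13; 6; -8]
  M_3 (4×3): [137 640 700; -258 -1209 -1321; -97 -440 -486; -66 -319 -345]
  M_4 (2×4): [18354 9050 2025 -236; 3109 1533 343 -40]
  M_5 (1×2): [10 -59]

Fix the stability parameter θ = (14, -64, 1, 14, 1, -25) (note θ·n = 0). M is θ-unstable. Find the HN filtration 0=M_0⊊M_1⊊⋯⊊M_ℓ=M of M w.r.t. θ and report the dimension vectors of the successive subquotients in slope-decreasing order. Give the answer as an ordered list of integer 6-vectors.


Via rank(M_{q-1}∘⋯∘M_p): M ≅ I[1,1], I[1,5], I[3,4], I[3,6], I[4,4].
μ_θ-semistable layers: μ^(1)=14; μ^(2)=15/2; μ^(3)=1; μ^(4)=-9/4; μ^(5)=-25

((1, 0, 0, 2, 0, 0); (0, 0, 0, 1, 1, 0); (0, 0, 2, 0, 0, 0); (0, 0, 1, 1, 1, 1); (1, 1, 0, 0, 0, 0))


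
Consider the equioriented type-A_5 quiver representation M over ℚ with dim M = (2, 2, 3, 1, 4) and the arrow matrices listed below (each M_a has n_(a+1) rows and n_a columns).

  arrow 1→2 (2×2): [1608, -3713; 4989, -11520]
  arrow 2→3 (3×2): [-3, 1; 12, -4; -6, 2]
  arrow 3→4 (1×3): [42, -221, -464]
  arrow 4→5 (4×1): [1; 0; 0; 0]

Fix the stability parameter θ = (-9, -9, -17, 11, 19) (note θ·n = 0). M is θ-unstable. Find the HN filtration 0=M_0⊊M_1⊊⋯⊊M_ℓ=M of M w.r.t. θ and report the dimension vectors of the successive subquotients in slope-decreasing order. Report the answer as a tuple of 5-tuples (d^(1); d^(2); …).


Via rank(M_{q-1}∘⋯∘M_p): M ≅ I[1,2], I[1,5], I[3,3]^2, I[5,5]^3.
μ_θ-semistable layers: μ^(1)=19; μ^(2)=11; μ^(3)=-9; μ^(4)=-35/3; μ^(5)=-17

((0, 0, 0, 0, 4); (0, 0, 0, 1, 0); (1, 1, 0, 0, 0); (1, 1, 1, 0, 0); (0, 0, 2, 0, 0))


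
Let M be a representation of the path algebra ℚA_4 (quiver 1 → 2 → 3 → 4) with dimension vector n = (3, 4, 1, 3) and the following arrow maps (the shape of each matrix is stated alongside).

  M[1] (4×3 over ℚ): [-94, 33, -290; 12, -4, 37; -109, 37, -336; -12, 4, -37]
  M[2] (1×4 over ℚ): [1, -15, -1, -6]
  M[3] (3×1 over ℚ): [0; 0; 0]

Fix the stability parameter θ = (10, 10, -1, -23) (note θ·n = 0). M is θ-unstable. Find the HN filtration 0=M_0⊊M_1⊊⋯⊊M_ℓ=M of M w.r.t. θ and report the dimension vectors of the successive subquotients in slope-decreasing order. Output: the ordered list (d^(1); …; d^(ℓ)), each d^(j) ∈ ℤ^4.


Via rank(M_{q-1}∘⋯∘M_p): M ≅ I[1,2]^2, I[1,3], I[2,2], I[4,4]^3.
μ_θ-semistable layers: μ^(1)=10; μ^(2)=19/3; μ^(3)=-23

((2, 3, 0, 0); (1, 1, 1, 0); (0, 0, 0, 3))


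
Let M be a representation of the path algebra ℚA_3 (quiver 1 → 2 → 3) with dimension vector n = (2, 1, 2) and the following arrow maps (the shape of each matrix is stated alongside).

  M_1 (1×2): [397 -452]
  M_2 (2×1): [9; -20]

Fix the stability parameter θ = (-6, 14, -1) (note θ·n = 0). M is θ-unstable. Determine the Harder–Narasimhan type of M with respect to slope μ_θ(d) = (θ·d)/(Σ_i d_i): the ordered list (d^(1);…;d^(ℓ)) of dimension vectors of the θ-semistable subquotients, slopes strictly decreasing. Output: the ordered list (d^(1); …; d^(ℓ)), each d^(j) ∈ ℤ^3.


Barcode: M ≅ I[1,1], I[1,3], I[3,3]. HN layers by μ_θ (3 steps, strictly decreasing):
  μ^(1)=13/2; μ^(2)=-1; μ^(3)=-6

((0, 1, 1); (0, 0, 1); (2, 0, 0))


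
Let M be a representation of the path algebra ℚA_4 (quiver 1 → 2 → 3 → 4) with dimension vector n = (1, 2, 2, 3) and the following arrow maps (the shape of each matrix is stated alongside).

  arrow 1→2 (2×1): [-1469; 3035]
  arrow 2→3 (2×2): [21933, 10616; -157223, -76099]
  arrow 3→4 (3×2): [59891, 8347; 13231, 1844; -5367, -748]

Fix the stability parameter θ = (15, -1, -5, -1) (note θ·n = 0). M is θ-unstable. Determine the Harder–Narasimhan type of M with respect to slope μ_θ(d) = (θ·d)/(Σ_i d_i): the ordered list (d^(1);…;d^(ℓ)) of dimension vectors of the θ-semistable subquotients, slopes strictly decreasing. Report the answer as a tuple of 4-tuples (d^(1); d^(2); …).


Interval decomposition of M: I[1,4], I[2,4], I[4,4].
HN type (ℓ=3): μ^(1)=2; μ^(2)=-1; μ^(3)=-3

((1, 1, 1, 1); (0, 0, 0, 2); (0, 1, 1, 0))


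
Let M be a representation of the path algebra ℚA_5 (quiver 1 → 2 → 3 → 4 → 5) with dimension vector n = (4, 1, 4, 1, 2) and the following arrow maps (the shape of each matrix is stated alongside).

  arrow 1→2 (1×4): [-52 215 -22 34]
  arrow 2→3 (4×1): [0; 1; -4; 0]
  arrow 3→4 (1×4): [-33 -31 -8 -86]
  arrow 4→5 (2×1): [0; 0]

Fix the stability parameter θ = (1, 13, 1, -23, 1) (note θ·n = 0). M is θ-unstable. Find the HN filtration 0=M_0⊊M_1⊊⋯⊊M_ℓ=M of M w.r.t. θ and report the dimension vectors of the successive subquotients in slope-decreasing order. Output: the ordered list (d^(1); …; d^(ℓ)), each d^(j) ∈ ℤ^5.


Barcode: M ≅ I[1,1]^3, I[1,4], I[3,3]^3, I[5,5]^2. HN layers by μ_θ (2 steps, strictly decreasing):
  μ^(1)=1; μ^(2)=-2

((3, 0, 3, 0, 2); (1, 1, 1, 1, 0))


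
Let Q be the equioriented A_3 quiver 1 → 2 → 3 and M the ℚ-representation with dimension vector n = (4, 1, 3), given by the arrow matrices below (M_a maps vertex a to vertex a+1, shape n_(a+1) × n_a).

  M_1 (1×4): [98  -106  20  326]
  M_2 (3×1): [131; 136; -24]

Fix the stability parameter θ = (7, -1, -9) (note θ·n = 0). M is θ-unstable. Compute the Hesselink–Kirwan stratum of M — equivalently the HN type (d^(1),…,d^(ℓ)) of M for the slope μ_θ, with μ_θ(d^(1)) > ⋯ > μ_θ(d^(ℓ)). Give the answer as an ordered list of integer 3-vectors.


Interval decomposition of M: I[1,1]^3, I[1,3], I[3,3]^2.
HN type (ℓ=3): μ^(1)=7; μ^(2)=-1; μ^(3)=-9

((3, 0, 0); (1, 1, 1); (0, 0, 2))


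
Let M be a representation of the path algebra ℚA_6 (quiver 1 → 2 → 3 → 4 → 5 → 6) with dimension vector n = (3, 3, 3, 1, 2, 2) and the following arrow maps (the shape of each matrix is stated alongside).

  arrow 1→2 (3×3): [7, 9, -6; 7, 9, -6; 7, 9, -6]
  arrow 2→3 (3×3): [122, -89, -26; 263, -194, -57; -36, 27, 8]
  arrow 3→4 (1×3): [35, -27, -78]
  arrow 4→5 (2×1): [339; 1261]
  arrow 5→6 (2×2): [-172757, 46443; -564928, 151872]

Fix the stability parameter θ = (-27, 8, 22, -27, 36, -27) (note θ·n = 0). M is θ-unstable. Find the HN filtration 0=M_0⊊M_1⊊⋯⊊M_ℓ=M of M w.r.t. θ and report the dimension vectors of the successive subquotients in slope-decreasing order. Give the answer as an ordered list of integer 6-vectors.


Interval decomposition of M: I[1,1]^2, I[1,5], I[2,2], I[2,3], I[3,3], I[5,6], I[6,6].
HN type (ℓ=6): μ^(1)=36; μ^(2)=22; μ^(3)=8; μ^(4)=9/2; μ^(5)=1; μ^(6)=-27

((0, 0, 0, 0, 1, 0); (0, 0, 2, 0, 0, 0); (0, 2, 0, 0, 0, 0); (0, 0, 0, 0, 1, 1); (0, 1, 1, 1, 0, 0); (3, 0, 0, 0, 0, 1))


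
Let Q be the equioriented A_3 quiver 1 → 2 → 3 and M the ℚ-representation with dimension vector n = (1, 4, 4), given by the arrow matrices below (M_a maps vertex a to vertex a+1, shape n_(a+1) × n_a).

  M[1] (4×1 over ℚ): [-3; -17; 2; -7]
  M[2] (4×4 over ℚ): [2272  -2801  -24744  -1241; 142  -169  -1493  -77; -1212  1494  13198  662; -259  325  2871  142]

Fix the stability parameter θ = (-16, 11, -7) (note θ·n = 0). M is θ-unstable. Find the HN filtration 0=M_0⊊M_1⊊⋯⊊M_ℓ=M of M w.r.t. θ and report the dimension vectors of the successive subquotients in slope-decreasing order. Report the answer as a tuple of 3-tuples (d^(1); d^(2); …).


Barcode: M ≅ I[1,2], I[2,3]^3, I[3,3]. HN layers by μ_θ (4 steps, strictly decreasing):
  μ^(1)=11; μ^(2)=2; μ^(3)=-7; μ^(4)=-16

((0, 1, 0); (0, 3, 3); (0, 0, 1); (1, 0, 0))


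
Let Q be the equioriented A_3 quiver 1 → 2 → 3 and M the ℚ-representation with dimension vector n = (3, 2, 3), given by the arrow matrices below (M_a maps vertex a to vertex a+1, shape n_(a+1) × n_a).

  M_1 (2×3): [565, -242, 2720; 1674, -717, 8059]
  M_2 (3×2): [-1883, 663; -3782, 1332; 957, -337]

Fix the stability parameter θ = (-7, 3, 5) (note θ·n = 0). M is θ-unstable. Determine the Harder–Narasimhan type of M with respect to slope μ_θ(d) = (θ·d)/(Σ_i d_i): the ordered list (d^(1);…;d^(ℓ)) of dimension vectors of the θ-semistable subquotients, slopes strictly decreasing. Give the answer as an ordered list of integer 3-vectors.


Barcode: M ≅ I[1,1], I[1,3]^2, I[3,3]. HN layers by μ_θ (3 steps, strictly decreasing):
  μ^(1)=5; μ^(2)=3; μ^(3)=-7

((0, 0, 3); (0, 2, 0); (3, 0, 0))


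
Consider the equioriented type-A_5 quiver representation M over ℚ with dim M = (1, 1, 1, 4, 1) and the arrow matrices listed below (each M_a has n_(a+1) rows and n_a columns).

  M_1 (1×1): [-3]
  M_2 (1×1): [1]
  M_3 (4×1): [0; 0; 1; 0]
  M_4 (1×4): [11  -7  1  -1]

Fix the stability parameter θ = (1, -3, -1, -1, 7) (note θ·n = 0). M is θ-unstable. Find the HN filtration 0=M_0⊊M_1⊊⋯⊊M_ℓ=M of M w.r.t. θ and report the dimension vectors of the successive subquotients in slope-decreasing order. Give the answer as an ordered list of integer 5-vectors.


Via rank(M_{q-1}∘⋯∘M_p): M ≅ I[1,5], I[4,4]^3.
μ_θ-semistable layers: μ^(1)=7; μ^(2)=-1

((0, 0, 0, 0, 1); (1, 1, 1, 4, 0))


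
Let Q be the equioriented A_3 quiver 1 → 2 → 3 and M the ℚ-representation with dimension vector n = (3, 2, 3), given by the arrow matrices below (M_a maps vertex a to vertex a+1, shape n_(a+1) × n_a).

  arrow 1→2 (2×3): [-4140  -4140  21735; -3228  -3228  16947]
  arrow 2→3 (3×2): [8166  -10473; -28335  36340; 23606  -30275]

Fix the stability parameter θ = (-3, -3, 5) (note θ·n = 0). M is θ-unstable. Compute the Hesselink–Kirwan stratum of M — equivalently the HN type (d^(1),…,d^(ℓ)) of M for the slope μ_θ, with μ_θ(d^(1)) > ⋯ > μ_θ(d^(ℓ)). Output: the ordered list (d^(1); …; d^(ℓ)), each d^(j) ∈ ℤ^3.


Barcode: M ≅ I[1,1]^2, I[1,3], I[2,3], I[3,3]. HN layers by μ_θ (2 steps, strictly decreasing):
  μ^(1)=5; μ^(2)=-3

((0, 0, 3); (3, 2, 0))


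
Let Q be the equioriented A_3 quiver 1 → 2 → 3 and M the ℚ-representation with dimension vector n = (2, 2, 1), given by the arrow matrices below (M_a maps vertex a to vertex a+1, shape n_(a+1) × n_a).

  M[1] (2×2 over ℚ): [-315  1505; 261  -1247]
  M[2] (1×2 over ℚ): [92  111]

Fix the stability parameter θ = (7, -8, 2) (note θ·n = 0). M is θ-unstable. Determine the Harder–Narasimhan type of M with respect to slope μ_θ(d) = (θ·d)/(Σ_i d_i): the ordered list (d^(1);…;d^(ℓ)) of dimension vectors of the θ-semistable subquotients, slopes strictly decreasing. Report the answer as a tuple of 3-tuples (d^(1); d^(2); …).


Via rank(M_{q-1}∘⋯∘M_p): M ≅ I[1,1], I[1,3], I[2,2].
μ_θ-semistable layers: μ^(1)=7; μ^(2)=2; μ^(3)=-1/2; μ^(4)=-8

((1, 0, 0); (0, 0, 1); (1, 1, 0); (0, 1, 0))


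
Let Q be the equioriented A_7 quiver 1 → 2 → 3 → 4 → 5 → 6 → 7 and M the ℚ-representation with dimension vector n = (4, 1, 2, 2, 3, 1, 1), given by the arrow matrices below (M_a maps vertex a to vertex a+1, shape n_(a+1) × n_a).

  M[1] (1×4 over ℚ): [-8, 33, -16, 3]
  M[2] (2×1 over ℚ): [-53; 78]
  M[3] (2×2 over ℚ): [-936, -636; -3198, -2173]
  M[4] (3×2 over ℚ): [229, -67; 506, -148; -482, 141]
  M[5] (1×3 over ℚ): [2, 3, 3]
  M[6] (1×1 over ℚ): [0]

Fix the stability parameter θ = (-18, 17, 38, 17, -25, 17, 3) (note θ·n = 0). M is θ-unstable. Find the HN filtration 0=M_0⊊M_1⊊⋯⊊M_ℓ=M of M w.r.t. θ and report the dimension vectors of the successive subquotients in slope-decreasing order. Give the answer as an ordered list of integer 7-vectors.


Via rank(M_{q-1}∘⋯∘M_p): M ≅ I[1,1]^3, I[1,3], I[3,6], I[4,5], I[5,5], I[7,7].
μ_θ-semistable layers: μ^(1)=38; μ^(2)=17; μ^(3)=10; μ^(4)=3; μ^(5)=-4; μ^(6)=-18; μ^(7)=-25

((0, 0, 1, 0, 0, 0, 0); (0, 1, 0, 0, 0, 1, 0); (0, 0, 1, 1, 1, 0, 0); (0, 0, 0, 0, 0, 0, 1); (0, 0, 0, 1, 1, 0, 0); (4, 0, 0, 0, 0, 0, 0); (0, 0, 0, 0, 1, 0, 0))


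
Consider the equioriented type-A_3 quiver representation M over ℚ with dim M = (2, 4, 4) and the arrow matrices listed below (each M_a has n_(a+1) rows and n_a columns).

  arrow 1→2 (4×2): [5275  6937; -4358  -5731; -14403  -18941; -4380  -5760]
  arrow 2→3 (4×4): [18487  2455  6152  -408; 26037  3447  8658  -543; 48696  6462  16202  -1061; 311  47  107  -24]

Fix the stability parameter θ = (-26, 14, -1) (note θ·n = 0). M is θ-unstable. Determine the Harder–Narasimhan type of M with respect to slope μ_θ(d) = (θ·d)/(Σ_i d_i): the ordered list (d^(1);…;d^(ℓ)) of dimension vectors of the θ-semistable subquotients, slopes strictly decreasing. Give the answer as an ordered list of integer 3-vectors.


Interval decomposition of M: I[1,3]^2, I[2,2], I[2,3], I[3,3].
HN type (ℓ=4): μ^(1)=14; μ^(2)=13/2; μ^(3)=-1; μ^(4)=-26

((0, 1, 0); (0, 3, 3); (0, 0, 1); (2, 0, 0))


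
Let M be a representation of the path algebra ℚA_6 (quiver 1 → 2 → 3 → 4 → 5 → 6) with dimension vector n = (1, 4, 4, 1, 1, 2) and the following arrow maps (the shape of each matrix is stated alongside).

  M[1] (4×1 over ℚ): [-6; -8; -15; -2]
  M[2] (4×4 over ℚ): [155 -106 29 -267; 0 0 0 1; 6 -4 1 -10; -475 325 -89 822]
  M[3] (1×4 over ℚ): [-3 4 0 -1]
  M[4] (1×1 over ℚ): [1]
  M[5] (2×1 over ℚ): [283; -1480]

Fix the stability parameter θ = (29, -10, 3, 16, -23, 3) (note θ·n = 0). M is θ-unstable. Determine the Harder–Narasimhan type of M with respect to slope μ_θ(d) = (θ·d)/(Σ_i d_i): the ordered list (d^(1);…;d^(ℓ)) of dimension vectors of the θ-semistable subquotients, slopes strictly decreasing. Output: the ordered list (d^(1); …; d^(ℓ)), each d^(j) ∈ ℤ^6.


Barcode: M ≅ I[1,3], I[2,3]^2, I[2,6], I[6,6]. HN layers by μ_θ (4 steps, strictly decreasing):
  μ^(1)=22/3; μ^(2)=3; μ^(3)=-4/3; μ^(4)=-10

((1, 1, 1, 0, 0, 0); (0, 0, 2, 0, 0, 2); (0, 0, 1, 1, 1, 0); (0, 3, 0, 0, 0, 0))


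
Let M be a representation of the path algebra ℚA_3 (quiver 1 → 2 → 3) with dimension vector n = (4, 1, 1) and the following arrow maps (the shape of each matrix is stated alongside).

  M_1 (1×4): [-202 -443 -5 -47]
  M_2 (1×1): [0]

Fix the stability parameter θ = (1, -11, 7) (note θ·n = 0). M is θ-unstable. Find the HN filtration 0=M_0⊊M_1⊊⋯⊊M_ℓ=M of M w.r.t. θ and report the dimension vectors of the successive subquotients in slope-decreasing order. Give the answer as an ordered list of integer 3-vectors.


Interval decomposition of M: I[1,1]^3, I[1,2], I[3,3].
HN type (ℓ=3): μ^(1)=7; μ^(2)=1; μ^(3)=-5

((0, 0, 1); (3, 0, 0); (1, 1, 0))


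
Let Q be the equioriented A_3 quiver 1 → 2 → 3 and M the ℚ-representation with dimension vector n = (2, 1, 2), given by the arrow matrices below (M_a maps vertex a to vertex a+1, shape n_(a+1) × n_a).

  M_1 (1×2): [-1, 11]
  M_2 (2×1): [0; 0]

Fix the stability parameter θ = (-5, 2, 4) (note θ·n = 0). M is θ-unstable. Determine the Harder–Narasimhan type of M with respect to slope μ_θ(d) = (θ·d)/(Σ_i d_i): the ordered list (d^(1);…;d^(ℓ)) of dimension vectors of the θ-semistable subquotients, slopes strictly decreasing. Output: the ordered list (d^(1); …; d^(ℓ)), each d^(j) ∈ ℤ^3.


Via rank(M_{q-1}∘⋯∘M_p): M ≅ I[1,1], I[1,2], I[3,3]^2.
μ_θ-semistable layers: μ^(1)=4; μ^(2)=2; μ^(3)=-5

((0, 0, 2); (0, 1, 0); (2, 0, 0))


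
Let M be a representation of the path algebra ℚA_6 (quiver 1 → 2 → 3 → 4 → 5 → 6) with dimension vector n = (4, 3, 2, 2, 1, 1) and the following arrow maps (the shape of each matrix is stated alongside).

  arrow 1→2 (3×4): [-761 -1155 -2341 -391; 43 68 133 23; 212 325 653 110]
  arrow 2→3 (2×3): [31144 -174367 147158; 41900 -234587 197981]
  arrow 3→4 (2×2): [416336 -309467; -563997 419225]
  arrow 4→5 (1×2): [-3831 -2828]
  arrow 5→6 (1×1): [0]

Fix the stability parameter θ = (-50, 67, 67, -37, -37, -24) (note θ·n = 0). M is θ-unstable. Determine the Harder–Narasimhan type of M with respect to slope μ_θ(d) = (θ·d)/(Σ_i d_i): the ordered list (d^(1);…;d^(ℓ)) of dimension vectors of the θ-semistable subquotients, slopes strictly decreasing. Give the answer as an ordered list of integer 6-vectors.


Barcode: M ≅ I[1,1], I[1,2], I[1,4], I[1,5], I[6,6]. HN layers by μ_θ (5 steps, strictly decreasing):
  μ^(1)=67; μ^(2)=97/3; μ^(3)=15; μ^(4)=-24; μ^(5)=-50

((0, 1, 0, 0, 0, 0); (0, 1, 1, 1, 0, 0); (0, 1, 1, 1, 1, 0); (0, 0, 0, 0, 0, 1); (4, 0, 0, 0, 0, 0))


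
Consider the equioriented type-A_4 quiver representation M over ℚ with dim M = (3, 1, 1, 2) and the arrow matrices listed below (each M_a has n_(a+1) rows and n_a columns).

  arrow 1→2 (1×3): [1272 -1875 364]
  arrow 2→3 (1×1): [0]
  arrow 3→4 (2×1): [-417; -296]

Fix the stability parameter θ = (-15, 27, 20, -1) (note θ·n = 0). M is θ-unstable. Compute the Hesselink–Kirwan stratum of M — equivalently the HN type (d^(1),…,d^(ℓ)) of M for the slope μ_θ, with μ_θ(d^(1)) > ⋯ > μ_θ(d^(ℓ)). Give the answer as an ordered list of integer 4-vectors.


Interval decomposition of M: I[1,1]^2, I[1,2], I[3,4], I[4,4].
HN type (ℓ=4): μ^(1)=27; μ^(2)=19/2; μ^(3)=-1; μ^(4)=-15

((0, 1, 0, 0); (0, 0, 1, 1); (0, 0, 0, 1); (3, 0, 0, 0))


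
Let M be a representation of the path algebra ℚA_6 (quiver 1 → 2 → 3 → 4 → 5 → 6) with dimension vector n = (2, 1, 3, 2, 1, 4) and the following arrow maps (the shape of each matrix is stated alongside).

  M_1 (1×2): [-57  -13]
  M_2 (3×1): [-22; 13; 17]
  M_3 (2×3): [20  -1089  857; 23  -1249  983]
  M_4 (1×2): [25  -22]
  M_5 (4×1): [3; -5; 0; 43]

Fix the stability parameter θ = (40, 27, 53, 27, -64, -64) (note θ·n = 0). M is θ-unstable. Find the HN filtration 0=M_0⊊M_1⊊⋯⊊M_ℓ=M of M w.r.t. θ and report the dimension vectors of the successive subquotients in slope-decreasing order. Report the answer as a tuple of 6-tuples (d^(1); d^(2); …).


Interval decomposition of M: I[1,1], I[1,6], I[3,3], I[3,4], I[6,6]^3.
HN type (ℓ=4): μ^(1)=53; μ^(2)=40; μ^(3)=19/6; μ^(4)=-64

((0, 0, 1, 0, 0, 0); (1, 0, 1, 1, 0, 0); (1, 1, 1, 1, 1, 1); (0, 0, 0, 0, 0, 3))


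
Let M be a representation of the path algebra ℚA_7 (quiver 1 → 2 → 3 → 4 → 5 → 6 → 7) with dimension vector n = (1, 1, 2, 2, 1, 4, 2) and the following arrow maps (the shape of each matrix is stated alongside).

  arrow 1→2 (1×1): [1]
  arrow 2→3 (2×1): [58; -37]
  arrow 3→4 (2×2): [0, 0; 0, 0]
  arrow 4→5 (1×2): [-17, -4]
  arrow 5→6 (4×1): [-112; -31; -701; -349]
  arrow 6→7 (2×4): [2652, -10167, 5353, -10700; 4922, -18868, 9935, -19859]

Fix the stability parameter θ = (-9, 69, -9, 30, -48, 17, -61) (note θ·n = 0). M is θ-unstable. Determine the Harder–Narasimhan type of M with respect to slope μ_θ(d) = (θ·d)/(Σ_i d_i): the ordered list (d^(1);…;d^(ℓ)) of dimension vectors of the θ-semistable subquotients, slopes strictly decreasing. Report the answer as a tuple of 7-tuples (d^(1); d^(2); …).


Via rank(M_{q-1}∘⋯∘M_p): M ≅ I[1,3], I[3,3], I[4,4], I[4,6], I[6,6], I[6,7]^2.
μ_θ-semistable layers: μ^(1)=30; μ^(2)=17; μ^(3)=-9; μ^(4)=-22

((0, 1, 1, 1, 0, 0, 0); (0, 0, 0, 0, 0, 2, 0); (1, 0, 1, 1, 1, 0, 0); (0, 0, 0, 0, 0, 2, 2))


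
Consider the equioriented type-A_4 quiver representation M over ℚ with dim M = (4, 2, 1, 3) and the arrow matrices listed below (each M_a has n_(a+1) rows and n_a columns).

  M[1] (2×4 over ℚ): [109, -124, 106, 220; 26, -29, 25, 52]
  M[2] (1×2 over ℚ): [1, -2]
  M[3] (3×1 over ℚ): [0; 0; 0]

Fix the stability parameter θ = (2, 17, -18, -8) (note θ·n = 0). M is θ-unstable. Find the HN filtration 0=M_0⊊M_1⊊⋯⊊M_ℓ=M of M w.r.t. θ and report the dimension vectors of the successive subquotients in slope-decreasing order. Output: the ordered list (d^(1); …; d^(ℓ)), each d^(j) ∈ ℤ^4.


Via rank(M_{q-1}∘⋯∘M_p): M ≅ I[1,1]^2, I[1,2], I[1,3], I[4,4]^3.
μ_θ-semistable layers: μ^(1)=17; μ^(2)=2; μ^(3)=1/3; μ^(4)=-8

((0, 1, 0, 0); (3, 0, 0, 0); (1, 1, 1, 0); (0, 0, 0, 3))


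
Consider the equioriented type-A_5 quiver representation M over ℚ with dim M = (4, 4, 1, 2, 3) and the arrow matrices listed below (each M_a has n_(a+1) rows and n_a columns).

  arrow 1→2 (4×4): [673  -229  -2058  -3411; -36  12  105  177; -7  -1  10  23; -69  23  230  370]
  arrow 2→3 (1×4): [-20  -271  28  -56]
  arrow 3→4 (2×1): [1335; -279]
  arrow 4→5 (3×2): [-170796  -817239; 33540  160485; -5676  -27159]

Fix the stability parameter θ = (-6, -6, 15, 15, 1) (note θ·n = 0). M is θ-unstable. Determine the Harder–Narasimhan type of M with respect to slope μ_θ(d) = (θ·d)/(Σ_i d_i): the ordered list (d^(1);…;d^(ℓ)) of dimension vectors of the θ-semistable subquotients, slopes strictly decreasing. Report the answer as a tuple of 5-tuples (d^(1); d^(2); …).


Interval decomposition of M: I[1,1], I[1,2]^2, I[1,5], I[2,2], I[4,4], I[5,5]^2.
HN type (ℓ=4): μ^(1)=15; μ^(2)=31/3; μ^(3)=1; μ^(4)=-6

((0, 0, 0, 1, 0); (0, 0, 1, 1, 1); (0, 0, 0, 0, 2); (4, 4, 0, 0, 0))


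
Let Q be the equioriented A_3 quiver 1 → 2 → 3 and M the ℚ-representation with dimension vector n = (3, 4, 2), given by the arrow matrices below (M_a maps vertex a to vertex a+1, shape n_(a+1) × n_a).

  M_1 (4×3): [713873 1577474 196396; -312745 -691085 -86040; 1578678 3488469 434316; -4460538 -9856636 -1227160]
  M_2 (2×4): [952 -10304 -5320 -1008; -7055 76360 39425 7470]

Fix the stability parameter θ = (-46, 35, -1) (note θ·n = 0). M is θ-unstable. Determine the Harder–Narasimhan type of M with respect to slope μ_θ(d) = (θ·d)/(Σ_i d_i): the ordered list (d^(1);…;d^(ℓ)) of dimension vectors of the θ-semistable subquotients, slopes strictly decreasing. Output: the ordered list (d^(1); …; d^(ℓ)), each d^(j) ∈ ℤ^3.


Interval decomposition of M: I[1,1], I[1,2], I[1,3], I[2,2]^2, I[3,3].
HN type (ℓ=4): μ^(1)=35; μ^(2)=17; μ^(3)=-1; μ^(4)=-46

((0, 3, 0); (0, 1, 1); (0, 0, 1); (3, 0, 0))


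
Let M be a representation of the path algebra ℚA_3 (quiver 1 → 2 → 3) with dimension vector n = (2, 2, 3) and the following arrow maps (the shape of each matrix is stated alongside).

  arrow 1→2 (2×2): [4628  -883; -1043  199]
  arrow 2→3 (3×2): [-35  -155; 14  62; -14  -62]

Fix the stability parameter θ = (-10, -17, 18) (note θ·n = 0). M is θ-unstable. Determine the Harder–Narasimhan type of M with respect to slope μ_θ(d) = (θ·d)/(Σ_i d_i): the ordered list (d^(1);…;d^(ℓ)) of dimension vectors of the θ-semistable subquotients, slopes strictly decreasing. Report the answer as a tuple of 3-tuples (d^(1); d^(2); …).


Barcode: M ≅ I[1,2], I[1,3], I[3,3]^2. HN layers by μ_θ (2 steps, strictly decreasing):
  μ^(1)=18; μ^(2)=-27/2

((0, 0, 3); (2, 2, 0))


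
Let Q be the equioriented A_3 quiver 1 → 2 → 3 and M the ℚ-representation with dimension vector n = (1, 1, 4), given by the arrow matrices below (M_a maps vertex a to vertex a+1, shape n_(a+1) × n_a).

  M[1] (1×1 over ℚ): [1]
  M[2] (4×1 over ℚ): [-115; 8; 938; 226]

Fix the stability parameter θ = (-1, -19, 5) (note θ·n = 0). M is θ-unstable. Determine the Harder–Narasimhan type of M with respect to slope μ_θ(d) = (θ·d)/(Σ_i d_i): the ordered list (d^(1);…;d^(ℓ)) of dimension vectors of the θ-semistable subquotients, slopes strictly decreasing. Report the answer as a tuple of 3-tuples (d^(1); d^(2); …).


Barcode: M ≅ I[1,3], I[3,3]^3. HN layers by μ_θ (2 steps, strictly decreasing):
  μ^(1)=5; μ^(2)=-10

((0, 0, 4); (1, 1, 0))


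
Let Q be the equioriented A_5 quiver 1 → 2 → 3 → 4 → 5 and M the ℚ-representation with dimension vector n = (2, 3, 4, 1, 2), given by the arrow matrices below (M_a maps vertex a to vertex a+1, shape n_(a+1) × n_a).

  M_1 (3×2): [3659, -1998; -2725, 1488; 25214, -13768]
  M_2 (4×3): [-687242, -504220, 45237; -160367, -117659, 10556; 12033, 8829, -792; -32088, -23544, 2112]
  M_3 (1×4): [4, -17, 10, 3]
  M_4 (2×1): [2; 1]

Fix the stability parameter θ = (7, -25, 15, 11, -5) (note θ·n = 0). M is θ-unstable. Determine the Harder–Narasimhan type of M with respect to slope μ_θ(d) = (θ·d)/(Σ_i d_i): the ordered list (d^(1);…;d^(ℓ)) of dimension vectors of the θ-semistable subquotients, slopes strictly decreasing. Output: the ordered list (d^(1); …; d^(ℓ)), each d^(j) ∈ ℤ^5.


Interval decomposition of M: I[1,2], I[1,5], I[2,3], I[3,3]^2, I[5,5].
HN type (ℓ=5): μ^(1)=15; μ^(2)=7; μ^(3)=-5; μ^(4)=-9; μ^(5)=-25

((0, 0, 3, 0, 0); (0, 0, 1, 1, 1); (0, 0, 0, 0, 1); (2, 2, 0, 0, 0); (0, 1, 0, 0, 0))


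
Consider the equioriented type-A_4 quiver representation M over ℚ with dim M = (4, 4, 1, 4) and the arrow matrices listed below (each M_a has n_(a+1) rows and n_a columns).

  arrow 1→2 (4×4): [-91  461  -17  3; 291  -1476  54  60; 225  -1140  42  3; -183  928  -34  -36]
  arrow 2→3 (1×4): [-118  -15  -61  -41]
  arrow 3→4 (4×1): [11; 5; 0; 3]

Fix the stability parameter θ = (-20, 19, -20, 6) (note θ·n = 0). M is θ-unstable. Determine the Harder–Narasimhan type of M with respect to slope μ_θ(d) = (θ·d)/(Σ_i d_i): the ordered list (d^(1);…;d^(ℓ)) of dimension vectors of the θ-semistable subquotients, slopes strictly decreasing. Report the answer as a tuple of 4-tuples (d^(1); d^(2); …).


Interval decomposition of M: I[1,1], I[1,2]^2, I[1,4], I[2,2], I[4,4]^3.
HN type (ℓ=4): μ^(1)=19; μ^(2)=6; μ^(3)=-1/2; μ^(4)=-20

((0, 3, 0, 0); (0, 0, 0, 4); (0, 1, 1, 0); (4, 0, 0, 0))
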